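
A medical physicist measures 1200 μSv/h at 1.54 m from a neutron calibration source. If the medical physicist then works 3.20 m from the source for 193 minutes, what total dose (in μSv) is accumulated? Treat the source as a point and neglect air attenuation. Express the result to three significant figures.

Using I₁d₁² = I₂d₂², rate at 3.20 m:
(1.54/3.20)² = 0.2316, so 1200 × 0.2316 = 277.9 μSv/h.
Dose = rate × time = 277.9 μSv/h × 3.217 h = 894.0 μSv.

894 μSv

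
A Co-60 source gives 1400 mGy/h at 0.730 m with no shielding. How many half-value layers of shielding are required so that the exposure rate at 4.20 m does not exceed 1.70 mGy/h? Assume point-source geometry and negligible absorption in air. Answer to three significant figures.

At 4.20 m, distance alone gives 1400 × (0.730/4.20)² = 1400 × 0.03021 = 42.29 mGy/h.
Further attenuation needed: 42.29/1.70 = 24.88.
n = log₂(24.88) = 4.637 half-value layers.

4.64 half-value layers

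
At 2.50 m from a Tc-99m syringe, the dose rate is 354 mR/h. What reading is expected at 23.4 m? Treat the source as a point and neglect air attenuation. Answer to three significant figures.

4.04 mR/h

Applying the 1/r² law, the rate at 23.4 m is
(2.50/23.4)² = 0.01141, so 354 × 0.01141 = 4.039 mR/h.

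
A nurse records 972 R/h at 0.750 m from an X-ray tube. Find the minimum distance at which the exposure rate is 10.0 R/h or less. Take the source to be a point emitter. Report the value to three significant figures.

Intensity scales as (d₁/d₂)², so d₂ = d₁·√(I₁/I₂).
I₁/I₂ = 972/10.0 = 97.20, so d₂ = 0.750 × √97.20 = 7.394 m.

7.39 m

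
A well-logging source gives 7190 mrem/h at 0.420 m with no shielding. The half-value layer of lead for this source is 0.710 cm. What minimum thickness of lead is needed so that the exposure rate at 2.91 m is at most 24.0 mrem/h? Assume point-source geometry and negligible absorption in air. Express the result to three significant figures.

1.88 cm

At 2.91 m, distance alone gives 7190 × (0.420/2.91)² = 7190 × 0.02083 = 149.8 mrem/h.
Further attenuation needed: 149.8/24.0 = 6.242.
n = log₂(6.242) = 2.642 half-value layers.
Thickness = 2.642 × 0.710 cm = 1.876 cm.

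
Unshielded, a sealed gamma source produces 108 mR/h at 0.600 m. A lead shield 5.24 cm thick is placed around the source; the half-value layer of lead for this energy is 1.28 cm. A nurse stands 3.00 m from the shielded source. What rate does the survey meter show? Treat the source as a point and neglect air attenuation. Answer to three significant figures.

Distance alone: (0.600/3.00)² = 0.04000, so 108 × 0.04000 = 4.320 mR/h.
Shield: 5.24/1.28 = 4.094 half-value layers → attenuation 2^(−4.094) = 0.05856.
Combined: 4.320 × 0.05856 = 0.2530 mR/h.

0.253 mR/h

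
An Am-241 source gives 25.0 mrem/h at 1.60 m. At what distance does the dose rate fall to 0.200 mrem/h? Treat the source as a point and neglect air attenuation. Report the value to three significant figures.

17.9 m

By the inverse-square law, d₂ = d₁·√(I₁/I₂).
I₁/I₂ = 25.0/0.200 = 125.0, so d₂ = 1.60 × √125.0 = 17.89 m.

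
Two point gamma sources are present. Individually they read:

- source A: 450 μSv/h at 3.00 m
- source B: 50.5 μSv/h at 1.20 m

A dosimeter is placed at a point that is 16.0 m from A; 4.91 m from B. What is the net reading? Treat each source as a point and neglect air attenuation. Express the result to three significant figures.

18.8 μSv/h

By superposition, sum each source's inverse-square contribution:
A: 450 × (3.00/16.0)² = 15.82 μSv/h
B: 50.5 × (1.20/4.91)² = 3.016 μSv/h
Total = 15.82 + 3.016 = 18.84 μSv/h.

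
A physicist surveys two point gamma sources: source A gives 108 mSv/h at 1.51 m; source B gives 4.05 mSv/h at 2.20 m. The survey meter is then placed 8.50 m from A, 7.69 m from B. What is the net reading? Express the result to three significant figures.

3.74 mSv/h

By superposition, sum each source's inverse-square contribution:
A: 108 × (1.51/8.50)² = 3.408 mSv/h
B: 4.05 × (2.20/7.69)² = 0.3315 mSv/h
Total = 3.408 + 0.3315 = 3.740 mSv/h.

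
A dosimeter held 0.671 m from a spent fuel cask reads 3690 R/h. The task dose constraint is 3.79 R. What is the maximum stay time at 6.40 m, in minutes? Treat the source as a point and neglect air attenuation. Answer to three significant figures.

Applying the 1/r² law, rate at 6.40 m:
3690 × (0.671/6.40)² = 3690 × 0.01099 = 40.55 R/h.
Stay time = 3.79 R ÷ 40.55 R/h = 0.09346 h = 5.608 min.

5.61 min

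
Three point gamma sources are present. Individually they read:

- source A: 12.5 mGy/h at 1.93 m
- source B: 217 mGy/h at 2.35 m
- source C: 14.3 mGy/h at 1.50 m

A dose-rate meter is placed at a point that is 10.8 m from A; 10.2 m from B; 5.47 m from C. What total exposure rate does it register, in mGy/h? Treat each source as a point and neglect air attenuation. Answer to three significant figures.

Each source contributes Iᵢ·(dᵢ/rᵢ)²; contributions add.
A: 12.5 × (1.93/10.8)² = 0.3992 mGy/h
B: 217 × (2.35/10.2)² = 11.52 mGy/h
C: 14.3 × (1.50/5.47)² = 1.075 mGy/h
Total = 0.3992 + 11.52 + 1.075 = 12.99 mGy/h.

13.0 mGy/h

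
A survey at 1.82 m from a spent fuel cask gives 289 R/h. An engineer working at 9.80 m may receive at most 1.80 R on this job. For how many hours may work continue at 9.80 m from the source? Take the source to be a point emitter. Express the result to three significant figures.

0.181 h

Intensity scales as (d₁/d₂)², so rate at 9.80 m:
(1.82/9.80)² = 0.03449, so 289 × 0.03449 = 9.968 R/h.
Stay time = 1.80 R ÷ 9.968 R/h = 0.1806 h.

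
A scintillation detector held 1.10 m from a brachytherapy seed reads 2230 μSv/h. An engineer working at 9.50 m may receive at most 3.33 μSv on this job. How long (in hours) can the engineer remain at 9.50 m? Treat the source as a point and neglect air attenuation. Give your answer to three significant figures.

0.111 h

Using I₁d₁² = I₂d₂², rate at 9.50 m:
(1.10/9.50)² = 0.01341, so 2230 × 0.01341 = 29.90 μSv/h.
Stay time = 3.33 μSv ÷ 29.90 μSv/h = 0.1114 h.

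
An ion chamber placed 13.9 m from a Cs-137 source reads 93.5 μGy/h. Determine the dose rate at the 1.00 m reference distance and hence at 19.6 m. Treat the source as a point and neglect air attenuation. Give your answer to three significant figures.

Since intensity falls as 1/r²,
At 1.00 m: 93.5 × (13.9/1.00)² = 93.5 × 193.2 = 18060 μGy/h
At 19.6 m: (1.00/19.6)² = 0.002603, so 18060 × 0.002603 = 47.01 μGy/h.

18100 μGy/h; 47.0 μGy/h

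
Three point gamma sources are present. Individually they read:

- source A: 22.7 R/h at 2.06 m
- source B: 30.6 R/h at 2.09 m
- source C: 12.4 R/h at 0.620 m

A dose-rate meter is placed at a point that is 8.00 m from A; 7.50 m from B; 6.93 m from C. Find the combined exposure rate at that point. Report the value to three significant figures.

3.98 R/h

By superposition, sum each source's inverse-square contribution:
A: 22.7 × (2.06/8.00)² = 1.505 R/h
B: 30.6 × (2.09/7.50)² = 2.376 R/h
C: 12.4 × (0.620/6.93)² = 0.09925 R/h
Total = 1.505 + 2.376 + 0.09925 = 3.980 R/h.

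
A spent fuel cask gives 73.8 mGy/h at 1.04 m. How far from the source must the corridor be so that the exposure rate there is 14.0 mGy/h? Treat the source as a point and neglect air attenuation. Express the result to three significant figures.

2.39 m

Intensity scales as (d₁/d₂)², so d₂ = d₁·√(I₁/I₂).
I₁/I₂ = 73.8/14.0 = 5.271, so d₂ = 1.04 × √5.271 = 2.388 m.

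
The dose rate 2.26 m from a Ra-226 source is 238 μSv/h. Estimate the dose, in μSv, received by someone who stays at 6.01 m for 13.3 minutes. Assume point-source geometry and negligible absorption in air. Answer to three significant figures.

7.46 μSv

Applying the 1/r² law, rate at 6.01 m:
238 × (2.26/6.01)² = 238 × 0.1414 = 33.65 μSv/h.
Dose = rate × time = 33.65 μSv/h × 0.2217 h = 7.460 μSv.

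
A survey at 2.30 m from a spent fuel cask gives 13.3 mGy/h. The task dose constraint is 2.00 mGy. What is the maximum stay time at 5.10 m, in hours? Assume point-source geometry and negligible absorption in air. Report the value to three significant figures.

0.739 h

By the inverse-square law, rate at 5.10 m:
13.3 × (2.30/5.10)² = 13.3 × 0.2034 = 2.705 mGy/h.
Stay time = 2.00 mGy ÷ 2.705 mGy/h = 0.7394 h.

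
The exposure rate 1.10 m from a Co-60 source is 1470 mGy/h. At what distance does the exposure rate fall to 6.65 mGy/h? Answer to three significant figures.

Using I₁d₁² = I₂d₂², d₂ = d₁·√(I₁/I₂).
I₁/I₂ = 1470/6.65 = 221.1, so d₂ = 1.10 × √221.1 = 16.36 m.

16.4 m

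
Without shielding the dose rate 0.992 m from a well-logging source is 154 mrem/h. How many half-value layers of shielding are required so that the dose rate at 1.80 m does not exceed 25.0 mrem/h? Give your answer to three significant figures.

0.904 half-value layers

At 1.80 m, distance alone gives 154 × (0.992/1.80)² = 154 × 0.3037 = 46.77 mrem/h.
Further attenuation needed: 46.77/25.0 = 1.871.
n = log₂(1.871) = 0.9038 half-value layers.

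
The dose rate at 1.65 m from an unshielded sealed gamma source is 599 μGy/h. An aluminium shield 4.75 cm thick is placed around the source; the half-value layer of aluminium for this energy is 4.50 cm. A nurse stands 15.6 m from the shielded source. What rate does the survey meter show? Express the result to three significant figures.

3.22 μGy/h

Distance alone: (1.65/15.6)² = 0.01119, so 599 × 0.01119 = 6.703 μGy/h.
Shield: 4.75/4.50 = 1.056 half-value layers → attenuation 2^(−1.056) = 0.4810.
Combined: 6.703 × 0.4810 = 3.224 μGy/h.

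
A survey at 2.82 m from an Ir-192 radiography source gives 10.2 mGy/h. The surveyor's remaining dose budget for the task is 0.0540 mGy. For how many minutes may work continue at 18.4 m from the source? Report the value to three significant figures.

13.5 min

Using I₁d₁² = I₂d₂², rate at 18.4 m:
10.2 × (2.82/18.4)² = 10.2 × 0.02349 = 0.2396 mGy/h.
Stay time = 0.0540 mGy ÷ 0.2396 mGy/h = 0.2254 h = 13.52 min.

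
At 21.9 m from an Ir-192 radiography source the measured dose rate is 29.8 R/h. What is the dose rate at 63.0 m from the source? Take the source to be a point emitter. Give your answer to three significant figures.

3.60 R/h

By the inverse-square law, scaling from 21.9 m to 63.0 m:
29.8 × (21.9/63.0)² = 29.8 × 0.1208 = 3.600 R/h.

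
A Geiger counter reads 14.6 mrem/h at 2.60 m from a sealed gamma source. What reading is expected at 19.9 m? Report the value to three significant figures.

By the inverse-square law, the rate at 19.9 m is
14.6 × (2.60/19.9)² = 14.6 × 0.01707 = 0.2492 mrem/h.

0.249 mrem/h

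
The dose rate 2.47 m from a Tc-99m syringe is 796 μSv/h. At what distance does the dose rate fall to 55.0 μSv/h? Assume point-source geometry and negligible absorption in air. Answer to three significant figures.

9.40 m

Intensity scales as (d₁/d₂)², so d₂ = d₁·√(I₁/I₂).
I₁/I₂ = 796/55.0 = 14.47, so d₂ = 2.47 × √14.47 = 9.396 m.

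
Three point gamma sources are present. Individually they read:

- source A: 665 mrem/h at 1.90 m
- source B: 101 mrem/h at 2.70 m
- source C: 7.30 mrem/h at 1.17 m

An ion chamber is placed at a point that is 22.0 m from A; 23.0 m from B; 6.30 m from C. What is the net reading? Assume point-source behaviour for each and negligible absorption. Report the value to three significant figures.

By superposition, sum each source's inverse-square contribution:
A: 665 × (1.90/22.0)² = 4.960 mrem/h
B: 101 × (2.70/23.0)² = 1.392 mrem/h
C: 7.30 × (1.17/6.30)² = 0.2518 mrem/h
Total = 4.960 + 1.392 + 0.2518 = 6.604 mrem/h.

6.60 mrem/h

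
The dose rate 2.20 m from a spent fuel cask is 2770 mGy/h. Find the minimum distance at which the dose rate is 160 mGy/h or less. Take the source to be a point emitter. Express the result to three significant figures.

Using I₁d₁² = I₂d₂², d₂ = d₁·√(I₁/I₂).
I₁/I₂ = 2770/160 = 17.31, so d₂ = 2.20 × √17.31 = 9.153 m.

9.15 m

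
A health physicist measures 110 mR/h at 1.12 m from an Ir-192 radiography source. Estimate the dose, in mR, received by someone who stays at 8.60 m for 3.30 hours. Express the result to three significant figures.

6.16 mR

Since intensity falls as 1/r², rate at 8.60 m:
110 × (1.12/8.60)² = 110 × 0.01696 = 1.866 mR/h.
Dose = rate × time = 1.866 mR/h × 3.300 h = 6.158 mR.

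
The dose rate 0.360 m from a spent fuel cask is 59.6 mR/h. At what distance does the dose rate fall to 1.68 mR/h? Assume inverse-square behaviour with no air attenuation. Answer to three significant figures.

Using I₁d₁² = I₂d₂², d₂ = d₁·√(I₁/I₂).
I₁/I₂ = 59.6/1.68 = 35.48, so d₂ = 0.360 × √35.48 = 2.144 m.

2.14 m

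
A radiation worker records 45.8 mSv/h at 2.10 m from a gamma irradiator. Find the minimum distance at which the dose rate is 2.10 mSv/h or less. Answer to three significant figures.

9.81 m

Intensity scales as (d₁/d₂)², so d₂ = d₁·√(I₁/I₂).
I₁/I₂ = 45.8/2.10 = 21.81, so d₂ = 2.10 × √21.81 = 9.807 m.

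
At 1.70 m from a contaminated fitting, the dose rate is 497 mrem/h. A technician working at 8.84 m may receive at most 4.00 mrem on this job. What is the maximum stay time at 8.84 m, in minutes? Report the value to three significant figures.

Applying the 1/r² law, rate at 8.84 m:
497 × (1.70/8.84)² = 497 × 0.03698 = 18.38 mrem/h.
Stay time = 4.00 mrem ÷ 18.38 mrem/h = 0.2176 h = 13.06 min.

13.1 min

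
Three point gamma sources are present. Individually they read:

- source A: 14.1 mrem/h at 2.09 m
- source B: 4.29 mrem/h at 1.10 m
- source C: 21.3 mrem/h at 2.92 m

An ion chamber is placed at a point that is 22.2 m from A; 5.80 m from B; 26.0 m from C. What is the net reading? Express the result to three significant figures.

0.548 mrem/h

Each source contributes Iᵢ·(dᵢ/rᵢ)²; contributions add.
A: 14.1 × (2.09/22.2)² = 0.1250 mrem/h
B: 4.29 × (1.10/5.80)² = 0.1543 mrem/h
C: 21.3 × (2.92/26.0)² = 0.2687 mrem/h
Total = 0.1250 + 0.1543 + 0.2687 = 0.5480 mrem/h.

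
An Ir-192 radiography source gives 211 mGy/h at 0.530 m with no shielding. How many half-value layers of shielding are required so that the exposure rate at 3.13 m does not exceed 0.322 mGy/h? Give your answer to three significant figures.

At 3.13 m, distance alone gives 211 × (0.530/3.13)² = 211 × 0.02867 = 6.049 mGy/h.
Further attenuation needed: 6.049/0.322 = 18.79.
n = log₂(18.79) = 4.232 half-value layers.

4.23 half-value layers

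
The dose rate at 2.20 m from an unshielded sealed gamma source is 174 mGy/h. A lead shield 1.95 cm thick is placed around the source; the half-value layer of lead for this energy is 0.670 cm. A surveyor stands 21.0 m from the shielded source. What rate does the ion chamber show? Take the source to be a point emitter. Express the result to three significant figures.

Distance alone: 174 × (2.20/21.0)² = 174 × 0.01098 = 1.911 mGy/h.
Shield: 1.95/0.670 = 2.910 half-value layers → attenuation 2^(−2.910) = 0.1330.
Combined: 1.911 × 0.1330 = 0.2542 mGy/h.

0.254 mGy/h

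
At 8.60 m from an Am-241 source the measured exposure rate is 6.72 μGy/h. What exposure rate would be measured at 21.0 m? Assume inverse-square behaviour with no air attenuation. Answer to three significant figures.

1.13 μGy/h

Using I₁d₁² = I₂d₂², scaling from 8.60 m to 21.0 m:
(8.60/21.0)² = 0.1677, so 6.72 × 0.1677 = 1.127 μGy/h.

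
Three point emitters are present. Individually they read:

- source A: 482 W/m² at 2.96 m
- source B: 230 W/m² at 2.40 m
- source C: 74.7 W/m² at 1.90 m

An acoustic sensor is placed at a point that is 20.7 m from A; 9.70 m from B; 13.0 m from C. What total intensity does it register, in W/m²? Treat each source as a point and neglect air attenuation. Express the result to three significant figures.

25.5 W/m²

Each source contributes Iᵢ·(dᵢ/rᵢ)²; contributions add.
A: 482 × (2.96/20.7)² = 9.856 W/m²
B: 230 × (2.40/9.70)² = 14.08 W/m²
C: 74.7 × (1.90/13.0)² = 1.596 W/m²
Total = 9.856 + 14.08 + 1.596 = 25.53 W/m².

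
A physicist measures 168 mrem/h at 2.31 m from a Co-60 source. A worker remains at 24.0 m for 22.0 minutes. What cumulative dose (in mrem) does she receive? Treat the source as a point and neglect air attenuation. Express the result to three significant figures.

Using I₁d₁² = I₂d₂², rate at 24.0 m:
(2.31/24.0)² = 0.009264, so 168 × 0.009264 = 1.556 mrem/h.
Dose = rate × time = 1.556 mrem/h × 0.3667 h = 0.5706 mrem.

0.571 mrem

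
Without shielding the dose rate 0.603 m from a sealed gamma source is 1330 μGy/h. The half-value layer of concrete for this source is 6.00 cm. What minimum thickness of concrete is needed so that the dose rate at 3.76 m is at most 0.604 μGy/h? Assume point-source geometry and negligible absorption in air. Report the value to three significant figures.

At 3.76 m, distance alone gives 1330 × (0.603/3.76)² = 1330 × 0.02572 = 34.21 μGy/h.
Further attenuation needed: 34.21/0.604 = 56.64.
n = log₂(56.64) = 5.824 half-value layers.
Thickness = 5.824 × 6.00 cm = 34.94 cm.

34.9 cm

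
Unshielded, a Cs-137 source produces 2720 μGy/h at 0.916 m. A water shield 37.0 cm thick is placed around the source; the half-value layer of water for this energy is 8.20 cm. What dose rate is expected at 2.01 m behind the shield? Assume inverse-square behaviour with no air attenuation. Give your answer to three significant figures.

Distance alone: (0.916/2.01)² = 0.2077, so 2720 × 0.2077 = 564.9 μGy/h.
Shield: 37.0/8.20 = 4.512 half-value layers → attenuation 2^(−4.512) = 0.04383.
Combined: 564.9 × 0.04383 = 24.76 μGy/h.

24.8 μGy/h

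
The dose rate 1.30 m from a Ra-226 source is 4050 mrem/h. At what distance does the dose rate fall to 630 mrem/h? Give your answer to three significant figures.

3.30 m

By the inverse-square law, d₂ = d₁·√(I₁/I₂).
I₁/I₂ = 4050/630 = 6.429, so d₂ = 1.30 × √6.429 = 3.296 m.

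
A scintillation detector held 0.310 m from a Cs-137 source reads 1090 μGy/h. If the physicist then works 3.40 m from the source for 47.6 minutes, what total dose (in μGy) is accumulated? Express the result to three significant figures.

7.19 μGy

Since intensity falls as 1/r², rate at 3.40 m:
(0.310/3.40)² = 0.008313, so 1090 × 0.008313 = 9.061 μGy/h.
Dose = rate × time = 9.061 μGy/h × 0.7933 h = 7.188 μGy.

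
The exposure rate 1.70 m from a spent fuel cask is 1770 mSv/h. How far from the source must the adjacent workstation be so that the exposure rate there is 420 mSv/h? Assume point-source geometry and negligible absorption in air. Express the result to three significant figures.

Intensity scales as (d₁/d₂)², so d₂ = d₁·√(I₁/I₂).
I₁/I₂ = 1770/420 = 4.214, so d₂ = 1.70 × √4.214 = 3.490 m.

3.49 m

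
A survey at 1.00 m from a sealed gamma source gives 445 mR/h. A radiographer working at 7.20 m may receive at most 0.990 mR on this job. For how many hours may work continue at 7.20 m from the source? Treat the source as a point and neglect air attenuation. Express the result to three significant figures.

0.115 h

By the inverse-square law, rate at 7.20 m:
(1.00/7.20)² = 0.01929, so 445 × 0.01929 = 8.584 mR/h.
Stay time = 0.990 mR ÷ 8.584 mR/h = 0.1153 h.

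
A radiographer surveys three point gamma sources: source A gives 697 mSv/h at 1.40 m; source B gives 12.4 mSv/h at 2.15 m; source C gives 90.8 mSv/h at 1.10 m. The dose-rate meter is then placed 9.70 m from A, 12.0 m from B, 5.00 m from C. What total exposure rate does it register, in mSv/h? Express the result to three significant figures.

By superposition, sum each source's inverse-square contribution:
A: 697 × (1.40/9.70)² = 14.52 mSv/h
B: 12.4 × (2.15/12.0)² = 0.3980 mSv/h
C: 90.8 × (1.10/5.00)² = 4.395 mSv/h
Total = 14.52 + 0.3980 + 4.395 = 19.31 mSv/h.

19.3 mSv/h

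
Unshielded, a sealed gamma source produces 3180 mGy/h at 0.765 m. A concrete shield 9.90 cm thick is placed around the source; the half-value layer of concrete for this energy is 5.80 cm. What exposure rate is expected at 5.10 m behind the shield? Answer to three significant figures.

21.9 mGy/h

Distance alone: 3180 × (0.765/5.10)² = 3180 × 0.02250 = 71.55 mGy/h.
Shield: 9.90/5.80 = 1.707 half-value layers → attenuation 2^(−1.707) = 0.3063.
Combined: 71.55 × 0.3063 = 21.92 mGy/h.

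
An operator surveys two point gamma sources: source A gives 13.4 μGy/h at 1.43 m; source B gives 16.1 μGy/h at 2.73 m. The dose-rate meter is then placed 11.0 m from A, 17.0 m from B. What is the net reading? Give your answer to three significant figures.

0.642 μGy/h

By superposition, sum each source's inverse-square contribution:
A: 13.4 × (1.43/11.0)² = 0.2265 μGy/h
B: 16.1 × (2.73/17.0)² = 0.4152 μGy/h
Total = 0.2265 + 0.4152 = 0.6417 μGy/h.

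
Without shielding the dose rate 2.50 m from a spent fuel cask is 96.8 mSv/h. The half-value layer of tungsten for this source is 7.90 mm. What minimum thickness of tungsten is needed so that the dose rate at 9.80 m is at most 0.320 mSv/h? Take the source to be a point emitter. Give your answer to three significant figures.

At 9.80 m, distance alone gives (2.50/9.80)² = 0.06508, so 96.8 × 0.06508 = 6.300 mSv/h.
Further attenuation needed: 6.300/0.320 = 19.69.
n = log₂(19.69) = 4.299 half-value layers.
Thickness = 4.299 × 7.90 mm = 33.96 mm.

34.0 mm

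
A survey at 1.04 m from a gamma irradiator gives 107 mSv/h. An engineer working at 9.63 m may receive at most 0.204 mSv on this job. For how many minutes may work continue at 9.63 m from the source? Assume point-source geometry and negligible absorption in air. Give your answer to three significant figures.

9.81 min

Intensity scales as (d₁/d₂)², so rate at 9.63 m:
(1.04/9.63)² = 0.01166, so 107 × 0.01166 = 1.248 mSv/h.
Stay time = 0.204 mSv ÷ 1.248 mSv/h = 0.1635 h = 9.810 min.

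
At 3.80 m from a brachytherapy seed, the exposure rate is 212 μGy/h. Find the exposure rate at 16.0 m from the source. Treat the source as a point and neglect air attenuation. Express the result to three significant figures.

12.0 μGy/h

By the inverse-square law, the rate at 16.0 m is
212 × (3.80/16.0)² = 212 × 0.05641 = 11.96 μGy/h.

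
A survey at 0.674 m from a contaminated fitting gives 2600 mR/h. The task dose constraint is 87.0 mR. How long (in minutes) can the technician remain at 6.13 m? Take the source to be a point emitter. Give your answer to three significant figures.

166 min

Intensity scales as (d₁/d₂)², so rate at 6.13 m:
2600 × (0.674/6.13)² = 2600 × 0.01209 = 31.43 mR/h.
Stay time = 87.0 mR ÷ 31.43 mR/h = 2.768 h = 166.1 min.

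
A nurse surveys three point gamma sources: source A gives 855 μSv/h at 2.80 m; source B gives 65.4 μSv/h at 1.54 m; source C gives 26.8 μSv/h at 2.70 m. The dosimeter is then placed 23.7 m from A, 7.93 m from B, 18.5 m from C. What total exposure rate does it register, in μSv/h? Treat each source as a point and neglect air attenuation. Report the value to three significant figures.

15.0 μSv/h

By superposition, sum each source's inverse-square contribution:
A: 855 × (2.80/23.7)² = 11.93 μSv/h
B: 65.4 × (1.54/7.93)² = 2.466 μSv/h
C: 26.8 × (2.70/18.5)² = 0.5708 μSv/h
Total = 11.93 + 2.466 + 0.5708 = 14.97 μSv/h.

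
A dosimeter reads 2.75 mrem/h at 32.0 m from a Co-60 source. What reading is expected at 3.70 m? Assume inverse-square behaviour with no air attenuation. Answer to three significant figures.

Using I₁d₁² = I₂d₂², the rate at 3.70 m is
(32.0/3.70)² = 74.80, so 2.75 × 74.80 = 205.7 mrem/h.

206 mrem/h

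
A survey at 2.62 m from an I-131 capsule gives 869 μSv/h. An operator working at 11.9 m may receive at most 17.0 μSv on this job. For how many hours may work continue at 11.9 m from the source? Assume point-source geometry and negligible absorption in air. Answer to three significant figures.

By the inverse-square law, rate at 11.9 m:
869 × (2.62/11.9)² = 869 × 0.04847 = 42.12 μSv/h.
Stay time = 17.0 μSv ÷ 42.12 μSv/h = 0.4036 h.

0.404 h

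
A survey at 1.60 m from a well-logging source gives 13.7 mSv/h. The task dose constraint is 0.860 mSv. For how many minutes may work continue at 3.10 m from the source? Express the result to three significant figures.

Intensity scales as (d₁/d₂)², so rate at 3.10 m:
13.7 × (1.60/3.10)² = 13.7 × 0.2664 = 3.650 mSv/h.
Stay time = 0.860 mSv ÷ 3.650 mSv/h = 0.2356 h = 14.14 min.

14.1 min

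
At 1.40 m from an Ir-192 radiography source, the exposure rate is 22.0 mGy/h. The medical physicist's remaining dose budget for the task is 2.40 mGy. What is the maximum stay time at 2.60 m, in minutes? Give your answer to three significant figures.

22.6 min

Applying the 1/r² law, rate at 2.60 m:
(1.40/2.60)² = 0.2899, so 22.0 × 0.2899 = 6.378 mGy/h.
Stay time = 2.40 mGy ÷ 6.378 mGy/h = 0.3763 h = 22.58 min.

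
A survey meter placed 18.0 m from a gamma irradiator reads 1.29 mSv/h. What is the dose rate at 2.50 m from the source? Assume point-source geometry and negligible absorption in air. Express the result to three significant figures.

66.9 mSv/h

Using I₁d₁² = I₂d₂², scaling from 18.0 m to 2.50 m:
1.29 × (18.0/2.50)² = 1.29 × 51.84 = 66.87 mSv/h.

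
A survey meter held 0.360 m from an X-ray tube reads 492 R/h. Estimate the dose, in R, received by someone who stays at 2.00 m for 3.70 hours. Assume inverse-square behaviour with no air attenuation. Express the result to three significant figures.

59.0 R

By the inverse-square law, rate at 2.00 m:
(0.360/2.00)² = 0.03240, so 492 × 0.03240 = 15.94 R/h.
Dose = rate × time = 15.94 R/h × 3.700 h = 58.98 R.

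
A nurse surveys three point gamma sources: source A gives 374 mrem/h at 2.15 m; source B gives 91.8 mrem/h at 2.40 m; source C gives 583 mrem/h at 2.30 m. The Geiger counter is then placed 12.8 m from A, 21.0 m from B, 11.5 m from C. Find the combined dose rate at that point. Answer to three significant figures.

Each source contributes Iᵢ·(dᵢ/rᵢ)²; contributions add.
A: 374 × (2.15/12.8)² = 10.55 mrem/h
B: 91.8 × (2.40/21.0)² = 1.199 mrem/h
C: 583 × (2.30/11.5)² = 23.32 mrem/h
Total = 10.55 + 1.199 + 23.32 = 35.07 mrem/h.

35.1 mrem/h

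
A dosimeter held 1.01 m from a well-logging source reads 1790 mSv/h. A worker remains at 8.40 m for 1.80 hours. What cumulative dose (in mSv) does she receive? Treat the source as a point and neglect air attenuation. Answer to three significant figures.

Using I₁d₁² = I₂d₂², rate at 8.40 m:
(1.01/8.40)² = 0.01446, so 1790 × 0.01446 = 25.88 mSv/h.
Dose = rate × time = 25.88 mSv/h × 1.800 h = 46.58 mSv.

46.6 mSv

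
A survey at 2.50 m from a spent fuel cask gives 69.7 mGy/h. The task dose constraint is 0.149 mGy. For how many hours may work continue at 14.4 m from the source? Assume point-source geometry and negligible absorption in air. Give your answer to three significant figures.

0.0709 h

Intensity scales as (d₁/d₂)², so rate at 14.4 m:
(2.50/14.4)² = 0.03014, so 69.7 × 0.03014 = 2.101 mGy/h.
Stay time = 0.149 mGy ÷ 2.101 mGy/h = 0.07092 h.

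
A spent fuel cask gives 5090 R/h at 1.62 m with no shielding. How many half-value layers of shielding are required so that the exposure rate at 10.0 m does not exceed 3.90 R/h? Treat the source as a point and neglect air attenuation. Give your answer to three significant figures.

5.10 half-value layers

At 10.0 m, distance alone gives 5090 × (1.62/10.0)² = 5090 × 0.02624 = 133.6 R/h.
Further attenuation needed: 133.6/3.90 = 34.26.
n = log₂(34.26) = 5.098 half-value layers.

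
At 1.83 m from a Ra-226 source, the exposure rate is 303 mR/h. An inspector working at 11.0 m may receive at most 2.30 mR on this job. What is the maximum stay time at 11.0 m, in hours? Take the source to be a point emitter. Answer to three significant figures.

Since intensity falls as 1/r², rate at 11.0 m:
(1.83/11.0)² = 0.02768, so 303 × 0.02768 = 8.387 mR/h.
Stay time = 2.30 mR ÷ 8.387 mR/h = 0.2742 h.

0.274 h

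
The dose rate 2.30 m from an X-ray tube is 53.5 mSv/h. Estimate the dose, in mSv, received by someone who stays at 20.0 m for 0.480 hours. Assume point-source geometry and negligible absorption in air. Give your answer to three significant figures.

0.340 mSv

Using I₁d₁² = I₂d₂², rate at 20.0 m:
(2.30/20.0)² = 0.01322, so 53.5 × 0.01322 = 0.7073 mSv/h.
Dose = rate × time = 0.7073 mSv/h × 0.4800 h = 0.3395 mSv.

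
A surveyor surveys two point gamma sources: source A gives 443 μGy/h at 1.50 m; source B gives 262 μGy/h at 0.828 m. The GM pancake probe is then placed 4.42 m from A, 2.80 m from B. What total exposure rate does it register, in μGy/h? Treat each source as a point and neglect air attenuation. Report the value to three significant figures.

73.9 μGy/h

Each source contributes Iᵢ·(dᵢ/rᵢ)²; contributions add.
A: 443 × (1.50/4.42)² = 51.02 μGy/h
B: 262 × (0.828/2.80)² = 22.91 μGy/h
Total = 51.02 + 22.91 = 73.93 μGy/h.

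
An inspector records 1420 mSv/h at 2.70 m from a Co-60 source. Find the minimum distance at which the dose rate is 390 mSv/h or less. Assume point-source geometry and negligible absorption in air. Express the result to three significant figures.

5.15 m

Since intensity falls as 1/r², d₂ = d₁·√(I₁/I₂).
I₁/I₂ = 1420/390 = 3.641, so d₂ = 2.70 × √3.641 = 5.152 m.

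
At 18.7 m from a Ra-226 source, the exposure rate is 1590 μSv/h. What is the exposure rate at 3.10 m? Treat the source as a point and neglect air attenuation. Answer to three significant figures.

57900 μSv/h

Intensity scales as (d₁/d₂)², so the rate at 3.10 m is
1590 × (18.7/3.10)² = 1590 × 36.39 = 57860 μSv/h.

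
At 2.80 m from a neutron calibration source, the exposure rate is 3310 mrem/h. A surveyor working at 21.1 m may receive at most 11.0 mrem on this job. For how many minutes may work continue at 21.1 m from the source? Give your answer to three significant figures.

11.3 min

Since intensity falls as 1/r², rate at 21.1 m:
3310 × (2.80/21.1)² = 3310 × 0.01761 = 58.29 mrem/h.
Stay time = 11.0 mrem ÷ 58.29 mrem/h = 0.1887 h = 11.32 min.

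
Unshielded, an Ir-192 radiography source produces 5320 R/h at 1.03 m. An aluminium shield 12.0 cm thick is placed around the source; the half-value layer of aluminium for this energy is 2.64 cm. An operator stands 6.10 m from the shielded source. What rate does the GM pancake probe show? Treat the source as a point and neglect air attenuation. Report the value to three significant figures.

Distance alone: 5320 × (1.03/6.10)² = 5320 × 0.02851 = 151.7 R/h.
Shield: 12.0/2.64 = 4.545 half-value layers → attenuation 2^(−4.545) = 0.04284.
Combined: 151.7 × 0.04284 = 6.499 R/h.

6.50 R/h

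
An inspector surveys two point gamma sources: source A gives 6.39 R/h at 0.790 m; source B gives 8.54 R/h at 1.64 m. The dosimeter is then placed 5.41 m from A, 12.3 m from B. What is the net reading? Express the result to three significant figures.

0.288 R/h

Each source contributes Iᵢ·(dᵢ/rᵢ)²; contributions add.
A: 6.39 × (0.790/5.41)² = 0.1363 R/h
B: 8.54 × (1.64/12.3)² = 0.1518 R/h
Total = 0.1363 + 0.1518 = 0.2881 R/h.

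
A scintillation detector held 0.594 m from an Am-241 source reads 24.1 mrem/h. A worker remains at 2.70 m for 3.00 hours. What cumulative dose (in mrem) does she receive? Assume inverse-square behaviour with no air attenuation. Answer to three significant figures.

3.50 mrem

Applying the 1/r² law, rate at 2.70 m:
24.1 × (0.594/2.70)² = 24.1 × 0.04840 = 1.166 mrem/h.
Dose = rate × time = 1.166 mrem/h × 3.000 h = 3.498 mrem.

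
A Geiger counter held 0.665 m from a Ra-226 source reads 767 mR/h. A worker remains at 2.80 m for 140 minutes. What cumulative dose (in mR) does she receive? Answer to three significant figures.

101 mR

Intensity scales as (d₁/d₂)², so rate at 2.80 m:
(0.665/2.80)² = 0.05641, so 767 × 0.05641 = 43.27 mR/h.
Dose = rate × time = 43.27 mR/h × 2.333 h = 100.9 mR.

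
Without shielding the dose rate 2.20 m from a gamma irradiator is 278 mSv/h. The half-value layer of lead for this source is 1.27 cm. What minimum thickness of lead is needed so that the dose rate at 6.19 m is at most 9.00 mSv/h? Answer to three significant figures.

At 6.19 m, distance alone gives (2.20/6.19)² = 0.1263, so 278 × 0.1263 = 35.11 mSv/h.
Further attenuation needed: 35.11/9.00 = 3.901.
n = log₂(3.901) = 1.964 half-value layers.
Thickness = 1.964 × 1.27 cm = 2.494 cm.

2.49 cm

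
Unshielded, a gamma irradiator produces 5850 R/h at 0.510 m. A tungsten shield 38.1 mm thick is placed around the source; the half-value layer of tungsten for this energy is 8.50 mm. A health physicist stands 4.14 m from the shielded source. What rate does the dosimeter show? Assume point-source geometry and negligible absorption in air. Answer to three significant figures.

Distance alone: (0.510/4.14)² = 0.01518, so 5850 × 0.01518 = 88.80 R/h.
Shield: 38.1/8.50 = 4.482 half-value layers → attenuation 2^(−4.482) = 0.04475.
Combined: 88.80 × 0.04475 = 3.974 R/h.

3.97 R/h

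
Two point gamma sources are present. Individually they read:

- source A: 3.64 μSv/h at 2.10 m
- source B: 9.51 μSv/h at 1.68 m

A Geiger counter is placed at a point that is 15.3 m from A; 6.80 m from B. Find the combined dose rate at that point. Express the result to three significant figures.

0.649 μSv/h

Each source contributes Iᵢ·(dᵢ/rᵢ)²; contributions add.
A: 3.64 × (2.10/15.3)² = 0.06857 μSv/h
B: 9.51 × (1.68/6.80)² = 0.5805 μSv/h
Total = 0.06857 + 0.5805 = 0.6491 μSv/h.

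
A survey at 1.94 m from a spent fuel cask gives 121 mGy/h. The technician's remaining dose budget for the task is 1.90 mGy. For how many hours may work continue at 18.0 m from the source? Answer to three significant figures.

1.35 h

Using I₁d₁² = I₂d₂², rate at 18.0 m:
121 × (1.94/18.0)² = 121 × 0.01162 = 1.406 mGy/h.
Stay time = 1.90 mGy ÷ 1.406 mGy/h = 1.351 h.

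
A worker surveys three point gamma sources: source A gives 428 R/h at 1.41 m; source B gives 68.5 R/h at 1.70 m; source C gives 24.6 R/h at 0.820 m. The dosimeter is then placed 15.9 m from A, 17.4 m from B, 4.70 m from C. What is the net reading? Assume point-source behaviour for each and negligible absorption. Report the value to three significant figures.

By superposition, sum each source's inverse-square contribution:
A: 428 × (1.41/15.9)² = 3.366 R/h
B: 68.5 × (1.70/17.4)² = 0.6539 R/h
C: 24.6 × (0.820/4.70)² = 0.7488 R/h
Total = 3.366 + 0.6539 + 0.7488 = 4.769 R/h.

4.77 R/h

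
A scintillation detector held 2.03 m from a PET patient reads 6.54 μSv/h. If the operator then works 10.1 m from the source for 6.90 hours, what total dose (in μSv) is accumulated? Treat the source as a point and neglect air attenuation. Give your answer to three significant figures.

Using I₁d₁² = I₂d₂², rate at 10.1 m:
6.54 × (2.03/10.1)² = 6.54 × 0.04040 = 0.2642 μSv/h.
Dose = rate × time = 0.2642 μSv/h × 6.900 h = 1.823 μSv.

1.82 μSv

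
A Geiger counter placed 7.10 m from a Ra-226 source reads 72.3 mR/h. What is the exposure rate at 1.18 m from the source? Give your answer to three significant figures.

2620 mR/h

Applying the 1/r² law, scaling from 7.10 m to 1.18 m:
72.3 × (7.10/1.18)² = 72.3 × 36.20 = 2617 mR/h.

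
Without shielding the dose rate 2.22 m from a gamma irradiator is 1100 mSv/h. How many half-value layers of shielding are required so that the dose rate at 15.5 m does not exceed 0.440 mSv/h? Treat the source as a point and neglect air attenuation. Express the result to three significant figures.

5.68 half-value layers

At 15.5 m, distance alone gives (2.22/15.5)² = 0.02051, so 1100 × 0.02051 = 22.56 mSv/h.
Further attenuation needed: 22.56/0.440 = 51.27.
n = log₂(51.27) = 5.680 half-value layers.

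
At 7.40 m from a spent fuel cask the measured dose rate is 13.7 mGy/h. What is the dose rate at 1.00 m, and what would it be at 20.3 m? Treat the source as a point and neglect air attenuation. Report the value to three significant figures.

Using I₁d₁² = I₂d₂²,
At 1.00 m: (7.40/1.00)² = 54.76, so 13.7 × 54.76 = 750.2 mGy/h
At 20.3 m: 750.2 × (1.00/20.3)² = 750.2 × 0.002427 = 1.821 mGy/h.

750 mGy/h; 1.82 mGy/h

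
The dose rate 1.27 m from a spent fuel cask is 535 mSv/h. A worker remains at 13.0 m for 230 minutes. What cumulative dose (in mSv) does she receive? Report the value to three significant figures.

Intensity scales as (d₁/d₂)², so rate at 13.0 m:
(1.27/13.0)² = 0.009544, so 535 × 0.009544 = 5.106 mSv/h.
Dose = rate × time = 5.106 mSv/h × 3.833 h = 19.57 mSv.

19.6 mSv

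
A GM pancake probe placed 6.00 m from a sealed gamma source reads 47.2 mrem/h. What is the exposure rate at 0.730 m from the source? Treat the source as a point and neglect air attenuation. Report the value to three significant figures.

Applying the 1/r² law, scaling from 6.00 m to 0.730 m:
(6.00/0.730)² = 67.55, so 47.2 × 67.55 = 3188 mrem/h.

3190 mrem/h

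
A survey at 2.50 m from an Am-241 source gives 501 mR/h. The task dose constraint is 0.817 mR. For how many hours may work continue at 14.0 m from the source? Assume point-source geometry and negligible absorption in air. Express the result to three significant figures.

Using I₁d₁² = I₂d₂², rate at 14.0 m:
501 × (2.50/14.0)² = 501 × 0.03189 = 15.98 mR/h.
Stay time = 0.817 mR ÷ 15.98 mR/h = 0.05113 h.

0.0511 h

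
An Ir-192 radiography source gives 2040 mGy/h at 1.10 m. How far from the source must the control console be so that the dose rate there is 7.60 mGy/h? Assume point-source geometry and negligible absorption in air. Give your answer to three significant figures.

Applying the 1/r² law, d₂ = d₁·√(I₁/I₂).
I₁/I₂ = 2040/7.60 = 268.4, so d₂ = 1.10 × √268.4 = 18.02 m.

18.0 m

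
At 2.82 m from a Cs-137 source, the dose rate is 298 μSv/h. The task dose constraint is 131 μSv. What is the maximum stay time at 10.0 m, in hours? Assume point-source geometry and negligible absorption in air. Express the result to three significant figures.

5.53 h

By the inverse-square law, rate at 10.0 m:
(2.82/10.0)² = 0.07952, so 298 × 0.07952 = 23.70 μSv/h.
Stay time = 131 μSv ÷ 23.70 μSv/h = 5.527 h.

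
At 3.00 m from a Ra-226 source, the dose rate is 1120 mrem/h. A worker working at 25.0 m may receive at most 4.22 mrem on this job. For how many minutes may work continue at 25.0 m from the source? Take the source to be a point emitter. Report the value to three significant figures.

By the inverse-square law, rate at 25.0 m:
1120 × (3.00/25.0)² = 1120 × 0.01440 = 16.13 mrem/h.
Stay time = 4.22 mrem ÷ 16.13 mrem/h = 0.2616 h = 15.70 min.

15.7 min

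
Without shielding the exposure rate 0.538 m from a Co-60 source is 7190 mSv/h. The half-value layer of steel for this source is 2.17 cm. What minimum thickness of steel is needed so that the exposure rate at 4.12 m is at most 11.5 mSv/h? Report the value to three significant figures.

7.41 cm

At 4.12 m, distance alone gives (0.538/4.12)² = 0.01705, so 7190 × 0.01705 = 122.6 mSv/h.
Further attenuation needed: 122.6/11.5 = 10.66.
n = log₂(10.66) = 3.414 half-value layers.
Thickness = 3.414 × 2.17 cm = 7.408 cm.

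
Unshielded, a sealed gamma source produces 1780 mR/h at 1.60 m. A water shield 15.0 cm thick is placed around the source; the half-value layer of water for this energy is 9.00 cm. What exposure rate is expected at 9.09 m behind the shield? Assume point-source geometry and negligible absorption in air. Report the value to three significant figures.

17.4 mR/h

Distance alone: 1780 × (1.60/9.09)² = 1780 × 0.03098 = 55.14 mR/h.
Shield: 15.0/9.00 = 1.667 half-value layers → attenuation 2^(−1.667) = 0.3149.
Combined: 55.14 × 0.3149 = 17.36 mR/h.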